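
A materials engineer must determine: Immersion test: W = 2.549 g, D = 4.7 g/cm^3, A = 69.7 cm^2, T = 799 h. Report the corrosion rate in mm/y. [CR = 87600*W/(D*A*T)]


Apply the mm/y weight-loss relation: CR = 87600 * W / (D * A * T)
Numerator: 87600 * 2.549 = 223292.4
Denominator: 4.7 * 69.7 * 799 = 261744.41
CR = 223292.4 / 261744.41 = 0.8531 mm/y

0.8531 mm/y


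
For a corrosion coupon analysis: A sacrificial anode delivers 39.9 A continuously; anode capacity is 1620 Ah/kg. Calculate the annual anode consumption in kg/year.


Annual consumption = current * hours per year / capacity
Rate = 39.9 * 8760 / 1620 = 215.8 kg/year

215.8 kg/year


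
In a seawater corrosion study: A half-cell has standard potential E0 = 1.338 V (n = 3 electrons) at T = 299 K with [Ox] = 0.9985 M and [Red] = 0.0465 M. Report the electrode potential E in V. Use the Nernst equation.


Apply the Nernst equation: E = E0 + (RT/nF)*ln([Ox]/[Red])
Step 1: RT/nF = 8.314*299/(3*96485) = 0.00858816 V
Step 2: [Ox]/[Red] = 0.9985/0.0465 = 21.473118
Step 3: ln(21.473118) = 3.066802
Step 4: correction = 0.00858816 * 3.066802 = 0.026 V
E = 1.338 + 0.026 = 1.364 V

1.364 V


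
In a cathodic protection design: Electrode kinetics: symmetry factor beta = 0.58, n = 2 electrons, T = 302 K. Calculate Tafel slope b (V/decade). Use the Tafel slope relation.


Apply the Tafel slope relation: b = 2.303*R*T/(beta*n*F)
Numerator: 2.303 * 8.314 * 302 = 5782.44
Denominator: 0.58 * 2 * 96485 = 111922.6
b = 5782.44 / 111922.6 = 0.0517 V/decade

0.0517 V/decade


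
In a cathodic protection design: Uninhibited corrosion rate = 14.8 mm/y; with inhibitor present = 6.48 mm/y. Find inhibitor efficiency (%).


Apply the inhibitor-efficiency definition: IE = (CR_blank − CR_inh)/CR_blank × 100
IE = (14.8 − 6.48) / 14.8 × 100
IE = 8.32 / 14.8 × 100 = 56.2 %

56.2 %


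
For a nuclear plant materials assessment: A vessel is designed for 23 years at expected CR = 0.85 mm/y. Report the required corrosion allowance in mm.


Corrosion allowance = CR × design life
CA = 0.85 * 23 = 19.55 mm

19.55 mm


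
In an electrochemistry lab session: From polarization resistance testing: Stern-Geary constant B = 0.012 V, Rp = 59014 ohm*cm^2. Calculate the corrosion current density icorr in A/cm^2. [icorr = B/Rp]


Apply the Stern-Geary relation: icorr = B / Rp
icorr = 0.012 / 59014 = 2.033×10^-7 A/cm^2

2.033×10^-7 A/cm^2


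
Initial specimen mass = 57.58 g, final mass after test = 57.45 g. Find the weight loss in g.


Weight loss = initial − final
WL = 57.58 − 57.45 = 0.13 g

0.13 g


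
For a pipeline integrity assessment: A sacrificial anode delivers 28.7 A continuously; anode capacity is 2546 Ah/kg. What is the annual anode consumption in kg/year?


Annual consumption = current * hours per year / capacity
Rate = 28.7 * 8760 / 2546 = 98.7 kg/year

98.7 kg/year


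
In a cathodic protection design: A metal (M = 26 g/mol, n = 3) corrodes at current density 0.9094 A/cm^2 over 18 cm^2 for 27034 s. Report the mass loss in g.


Apply Faraday's law: m = i*A*t*M / (n*F)
Total charge passed Q = i*A*t = 0.9094*18*27034 = 442524.9528 C
m = Q*M/(n*F) = 442524.9528*26/(3*96485) = 39.7494 g

39.7494 g


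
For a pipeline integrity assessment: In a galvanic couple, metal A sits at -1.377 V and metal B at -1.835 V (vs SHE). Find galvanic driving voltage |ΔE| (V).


Driving voltage is the absolute potential difference.
|ΔE| = |-1.377 − (-1.835)| = 0.458 V

0.458 V


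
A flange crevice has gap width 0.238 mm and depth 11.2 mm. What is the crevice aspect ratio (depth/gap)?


Aspect ratio = depth / gap
Ratio = 11.2 / 0.238 = 47.1

47.1


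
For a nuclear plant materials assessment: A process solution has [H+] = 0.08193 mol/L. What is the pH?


pH = −log10[H+]
pH = −log10(0.08193) = 1.09

1.09


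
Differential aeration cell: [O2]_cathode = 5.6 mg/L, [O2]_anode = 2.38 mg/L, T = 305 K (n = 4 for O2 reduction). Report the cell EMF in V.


Apply the Nernst concentration-cell relation: E = (RT/nF)*ln(C_cathode/C_anode)
RT/nF = 8.314*305/(4*96485) = 0.00657037 V
ln(5.6/2.38) = 0.85567
E = 0.00657037 * 0.85567 = 0.00562 V

0.00562 V


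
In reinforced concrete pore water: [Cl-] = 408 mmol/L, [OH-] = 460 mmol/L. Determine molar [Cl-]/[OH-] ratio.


Threshold parameter = [Cl-] / [OH-] (molar basis; both in mmol/L, so units cancel)
Ratio = 408 / 460 = 0.89

0.89


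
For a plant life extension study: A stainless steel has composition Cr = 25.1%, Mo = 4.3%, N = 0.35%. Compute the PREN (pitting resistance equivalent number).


Apply the PREN formula: PREN = Cr + 3.3*Mo + 16*N
PREN = 25.1 + 3.3*4.3 + 16*0.35
PREN = 25.1 + 14.19 + 5.6 = 44.89

44.89


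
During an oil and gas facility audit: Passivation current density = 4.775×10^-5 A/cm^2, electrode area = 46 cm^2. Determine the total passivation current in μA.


I = i_pass * A, then convert A → μA (×10^6)
I = 4.775×10^-5 * 46 * 10^6 = 2196.5 μA

2196.5 μA


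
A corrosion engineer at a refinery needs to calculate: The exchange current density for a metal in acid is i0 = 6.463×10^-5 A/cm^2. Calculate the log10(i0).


i0 = 6.463×10^-5 A/cm^2
log10(i0) = -4.19

-4.19


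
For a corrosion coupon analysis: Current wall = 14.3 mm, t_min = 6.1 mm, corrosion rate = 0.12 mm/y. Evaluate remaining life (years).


Apply the remaining-life relation: RL = (t_current − t_min) / CR
RL = (14.3 − 6.1) / 0.12 = 8.2 / 0.12 = 68.3 years

68.3 years


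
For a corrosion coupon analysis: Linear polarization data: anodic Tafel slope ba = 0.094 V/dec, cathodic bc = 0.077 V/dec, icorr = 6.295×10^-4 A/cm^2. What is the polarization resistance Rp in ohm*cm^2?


Apply the Stern-Geary equation: Rp = ba*bc / (2.303*icorr*(ba+bc))
ba*bc = 0.094*0.077 = 0.007238
ba+bc = 0.171; 2.303*icorr*(ba+bc) = 2.303*6.295×10^-4*0.171 = 2.4790528×10^-4
Rp = 0.007238 / 2.4790528×10^-4 = 29.2 ohm*cm^2

29.2 ohm*cm^2


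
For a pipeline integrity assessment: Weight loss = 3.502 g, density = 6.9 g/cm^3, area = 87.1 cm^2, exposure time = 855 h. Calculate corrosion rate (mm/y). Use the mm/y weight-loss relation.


Apply the mm/y weight-loss relation: CR = 87600 * W / (D * A * T)
Numerator: 87600 * 3.502 = 306775.2
Denominator: 6.9 * 87.1 * 855 = 513846.45
CR = 306775.2 / 513846.45 = 0.597017 mm/y

0.597017 mm/y


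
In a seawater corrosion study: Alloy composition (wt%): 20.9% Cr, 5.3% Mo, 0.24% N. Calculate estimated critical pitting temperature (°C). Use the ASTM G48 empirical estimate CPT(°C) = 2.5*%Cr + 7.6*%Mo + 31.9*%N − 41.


Apply the ASTM G48 empirical CPT estimate: CPT(°C) = 2.5*%Cr + 7.6*%Mo + 31.9*%N − 41
2.5*20.9 = 52.25; 7.6*5.3 = 40.28; 31.9*0.24 = 7.656
CPT = 52.25 + 40.28 + 7.656 − 41 = 59.186 °C
Rounded to 0.1 °C: CPT ≈ 59.2 °C

59.2 °C


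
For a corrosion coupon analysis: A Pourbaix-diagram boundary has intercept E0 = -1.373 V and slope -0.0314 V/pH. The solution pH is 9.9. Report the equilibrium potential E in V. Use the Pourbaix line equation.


Apply the Pourbaix line equation: E = E0 + slope*pH
E = -1.373 + (-0.0314)*9.9 = -1.373 + (-0.31086) = -1.68386 V
Rounded to 4 decimal places: E = -1.6839 V

-1.6839 V


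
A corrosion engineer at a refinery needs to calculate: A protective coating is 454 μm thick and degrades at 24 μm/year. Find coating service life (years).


Service life = thickness / degradation rate
Life = 454 / 24 = 18.9 years

18.9 years


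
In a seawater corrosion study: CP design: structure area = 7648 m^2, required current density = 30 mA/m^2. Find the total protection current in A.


I = area * current density, then convert mA → A (÷1000)
I = 7648 * 30 / 1000 = 229.44 A

229.44 A


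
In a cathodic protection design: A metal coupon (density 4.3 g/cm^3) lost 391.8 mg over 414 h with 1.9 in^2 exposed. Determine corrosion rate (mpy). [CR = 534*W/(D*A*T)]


Apply the mpy weight-loss relation: CR = 534 * W / (D * A * T)
Numerator: 534 * 391.8 = 209221.2
Denominator: 4.3 * 1.9 * 414 = 3382.38
CR = 209221.2 / 3382.38 = 61.856 mpy

61.856 mpy


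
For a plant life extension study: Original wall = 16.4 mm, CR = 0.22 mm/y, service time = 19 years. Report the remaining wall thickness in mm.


Remaining wall = original − CR × time
t = 16.4 − 0.22*19 = 16.4 − 4.18 = 12.22 mm

12.22 mm


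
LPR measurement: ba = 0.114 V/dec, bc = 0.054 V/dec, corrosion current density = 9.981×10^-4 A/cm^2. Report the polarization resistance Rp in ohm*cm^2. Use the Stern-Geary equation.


Apply the Stern-Geary equation: Rp = ba*bc / (2.303*icorr*(ba+bc))
ba*bc = 0.114*0.054 = 0.006156
ba+bc = 0.168; 2.303*icorr*(ba+bc) = 2.303*9.981×10^-4*0.168 = 3.8616888×10^-4
Rp = 0.006156 / 3.8616888×10^-4 = 15.94 ohm*cm^2

15.94 ohm*cm^2


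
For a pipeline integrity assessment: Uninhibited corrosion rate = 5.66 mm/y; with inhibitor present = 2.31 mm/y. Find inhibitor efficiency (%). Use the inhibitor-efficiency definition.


Apply the inhibitor-efficiency definition: IE = (CR_blank − CR_inh)/CR_blank × 100
IE = (5.66 − 2.31) / 5.66 × 100
IE = 3.35 / 5.66 × 100 = 59.2 %

59.2 %


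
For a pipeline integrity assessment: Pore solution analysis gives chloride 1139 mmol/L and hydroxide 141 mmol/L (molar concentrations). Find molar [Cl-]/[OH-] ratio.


Threshold parameter = [Cl-] / [OH-] (molar basis; both in mmol/L, so units cancel)
Ratio = 1139 / 141 = 8.08

8.08


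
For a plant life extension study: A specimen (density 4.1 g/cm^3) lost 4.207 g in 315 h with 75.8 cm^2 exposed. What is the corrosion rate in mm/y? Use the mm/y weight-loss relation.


Apply the mm/y weight-loss relation: CR = 87600 * W / (D * A * T)
Numerator: 87600 * 4.207 = 368533.2
Denominator: 4.1 * 75.8 * 315 = 97895.7
CR = 368533.2 / 97895.7 = 3.76455 mm/y

3.76455 mm/y


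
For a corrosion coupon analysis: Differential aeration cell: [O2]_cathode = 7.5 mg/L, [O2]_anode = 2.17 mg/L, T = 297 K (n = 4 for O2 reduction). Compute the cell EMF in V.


Apply the Nernst concentration-cell relation: E = (RT/nF)*ln(C_cathode/C_anode)
RT/nF = 8.314*297/(4*96485) = 0.00639804 V
ln(7.5/2.17) = 1.24018
E = 0.00639804 * 1.24018 = 0.00793 V

0.00793 V


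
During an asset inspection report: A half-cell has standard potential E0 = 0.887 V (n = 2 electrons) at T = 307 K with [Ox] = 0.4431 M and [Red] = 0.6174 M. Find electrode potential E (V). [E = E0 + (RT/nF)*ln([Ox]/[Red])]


Apply the Nernst equation: E = E0 + (RT/nF)*ln([Ox]/[Red])
Step 1: RT/nF = 8.314*307/(2*96485) = 0.01322692 V
Step 2: [Ox]/[Red] = 0.4431/0.6174 = 0.717687
Step 3: ln(0.717687) = -0.331722
Step 4: correction = 0.01322692 * -0.331722 = -0.0044 V
E = 0.887 + -0.0044 = 0.8826 V

0.8826 V


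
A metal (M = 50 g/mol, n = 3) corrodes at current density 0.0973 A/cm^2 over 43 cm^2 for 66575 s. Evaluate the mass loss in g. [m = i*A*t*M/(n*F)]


Apply Faraday's law: m = i*A*t*M / (n*F)
Total charge passed Q = i*A*t = 0.0973*43*66575 = 278543.1425 C
m = Q*M/(n*F) = 278543.1425*50/(3*96485) = 48.1151 g

48.1151 g


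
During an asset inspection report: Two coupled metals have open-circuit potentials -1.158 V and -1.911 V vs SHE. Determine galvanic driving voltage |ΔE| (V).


Driving voltage is the absolute potential difference.
|ΔE| = |-1.158 − (-1.911)| = 0.753 V

0.753 V


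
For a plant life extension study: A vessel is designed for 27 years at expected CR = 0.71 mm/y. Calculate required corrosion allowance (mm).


Corrosion allowance = CR × design life
CA = 0.71 * 27 = 19.17 mm

19.17 mm


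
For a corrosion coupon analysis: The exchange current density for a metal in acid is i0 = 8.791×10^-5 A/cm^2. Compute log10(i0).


i0 = 8.791×10^-5 A/cm^2
log10(i0) = -4.056

-4.056


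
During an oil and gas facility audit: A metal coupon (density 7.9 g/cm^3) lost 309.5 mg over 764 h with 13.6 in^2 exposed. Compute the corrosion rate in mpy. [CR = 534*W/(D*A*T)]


Apply the mpy weight-loss relation: CR = 534 * W / (D * A * T)
Numerator: 534 * 309.5 = 165273.0
Denominator: 7.9 * 13.6 * 764 = 82084.16
CR = 165273.0 / 82084.16 = 2.0135 mpy

2.0135 mpy


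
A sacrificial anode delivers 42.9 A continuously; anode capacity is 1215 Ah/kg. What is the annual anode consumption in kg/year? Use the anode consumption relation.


Annual consumption = current * hours per year / capacity
Rate = 42.9 * 8760 / 1215 = 309.3 kg/year

309.3 kg/year


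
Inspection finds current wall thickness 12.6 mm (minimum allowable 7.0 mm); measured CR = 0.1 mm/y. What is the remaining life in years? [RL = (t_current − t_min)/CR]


Apply the remaining-life relation: RL = (t_current − t_min) / CR
RL = (12.6 − 7.0) / 0.1 = 5.6 / 0.1 = 56.0 years

56.0 years


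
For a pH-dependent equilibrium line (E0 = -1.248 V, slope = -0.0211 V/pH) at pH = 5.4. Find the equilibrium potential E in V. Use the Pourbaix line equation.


Apply the Pourbaix line equation: E = E0 + slope*pH
E = -1.248 + (-0.0211)*5.4 = -1.248 + (-0.11394) = -1.36194 V
Rounded to 3 decimal places: E = -1.362 V

-1.362 V


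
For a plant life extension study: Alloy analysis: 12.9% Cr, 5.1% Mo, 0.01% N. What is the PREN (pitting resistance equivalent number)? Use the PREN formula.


Apply the PREN formula: PREN = Cr + 3.3*Mo + 16*N
PREN = 12.9 + 3.3*5.1 + 16*0.01
PREN = 12.9 + 16.83 + 0.16 = 29.89

29.89


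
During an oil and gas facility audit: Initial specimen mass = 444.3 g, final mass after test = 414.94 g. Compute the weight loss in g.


Weight loss = initial − final
WL = 444.3 − 414.94 = 29.36 g

29.36 g


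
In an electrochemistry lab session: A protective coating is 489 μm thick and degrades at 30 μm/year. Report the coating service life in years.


Service life = thickness / degradation rate
Life = 489 / 30 = 16.3 years

16.3 years


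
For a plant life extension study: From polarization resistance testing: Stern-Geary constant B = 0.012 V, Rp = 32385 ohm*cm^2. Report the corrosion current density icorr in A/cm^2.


Apply the Stern-Geary relation: icorr = B / Rp
icorr = 0.012 / 32385 = 3.705×10^-7 A/cm^2

3.705×10^-7 A/cm^2


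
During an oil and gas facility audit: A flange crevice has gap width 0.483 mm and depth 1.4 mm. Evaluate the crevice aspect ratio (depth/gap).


Aspect ratio = depth / gap
Ratio = 1.4 / 0.483 = 2.9

2.9


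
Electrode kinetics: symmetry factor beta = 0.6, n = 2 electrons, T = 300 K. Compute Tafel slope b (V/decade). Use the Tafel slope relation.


Apply the Tafel slope relation: b = 2.303*R*T/(beta*n*F)
Numerator: 2.303 * 8.314 * 300 = 5744.14
Denominator: 0.6 * 2 * 96485 = 115782.0
b = 5744.14 / 115782.0 = 0.0496 V/decade

0.0496 V/decade


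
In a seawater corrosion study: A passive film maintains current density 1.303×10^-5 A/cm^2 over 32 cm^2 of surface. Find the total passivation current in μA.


I = i_pass * A, then convert A → μA (×10^6)
I = 1.303×10^-5 * 32 * 10^6 = 416.96 μA

416.96 μA


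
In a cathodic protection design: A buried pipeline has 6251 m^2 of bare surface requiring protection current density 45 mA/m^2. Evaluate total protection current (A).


I = area * current density, then convert mA → A (÷1000)
I = 6251 * 45 / 1000 = 281.3 A

281.3 A


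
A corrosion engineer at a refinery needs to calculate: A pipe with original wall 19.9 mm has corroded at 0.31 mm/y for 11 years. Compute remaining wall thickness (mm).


Remaining wall = original − CR × time
t = 19.9 − 0.31*11 = 19.9 − 3.41 = 16.49 mm

16.49 mm


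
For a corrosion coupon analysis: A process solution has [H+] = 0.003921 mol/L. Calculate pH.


pH = −log10[H+]
pH = −log10(0.003921) = 2.41

2.41


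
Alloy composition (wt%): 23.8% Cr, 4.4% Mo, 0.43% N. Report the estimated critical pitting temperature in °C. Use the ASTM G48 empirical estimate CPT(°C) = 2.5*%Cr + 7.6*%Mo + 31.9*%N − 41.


Apply the ASTM G48 empirical CPT estimate: CPT(°C) = 2.5*%Cr + 7.6*%Mo + 31.9*%N − 41
2.5*23.8 = 59.5; 7.6*4.4 = 33.44; 31.9*0.43 = 13.717
CPT = 59.5 + 33.44 + 13.717 − 41 = 65.657 °C
Rounded to 0.1 °C: CPT ≈ 65.7 °C

65.7 °C


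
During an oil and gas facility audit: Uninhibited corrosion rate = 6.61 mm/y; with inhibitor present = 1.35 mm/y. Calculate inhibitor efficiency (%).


Apply the inhibitor-efficiency definition: IE = (CR_blank − CR_inh)/CR_blank × 100
IE = (6.61 − 1.35) / 6.61 × 100
IE = 5.26 / 6.61 × 100 = 79.6 %

79.6 %


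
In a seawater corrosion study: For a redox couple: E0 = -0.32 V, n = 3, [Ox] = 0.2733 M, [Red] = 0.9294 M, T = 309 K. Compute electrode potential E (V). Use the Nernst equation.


Apply the Nernst equation: E = E0 + (RT/nF)*ln([Ox]/[Red])
Step 1: RT/nF = 8.314*309/(3*96485) = 0.00887539 V
Step 2: [Ox]/[Red] = 0.2733/0.9294 = 0.294061
Step 3: ln(0.294061) = -1.223968
Step 4: correction = 0.00887539 * -1.223968 = -0.0109 V
E = -0.32 + -0.0109 = -0.3309 V

-0.3309 V


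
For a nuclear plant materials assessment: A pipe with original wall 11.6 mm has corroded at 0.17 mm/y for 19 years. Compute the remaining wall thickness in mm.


Remaining wall = original − CR × time
t = 11.6 − 0.17*19 = 11.6 − 3.23 = 8.37 mm

8.37 mm


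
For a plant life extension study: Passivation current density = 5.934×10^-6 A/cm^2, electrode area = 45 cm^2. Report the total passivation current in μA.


I = i_pass * A, then convert A → μA (×10^6)
I = 5.934×10^-6 * 45 * 10^6 = 267.03 μA

267.03 μA


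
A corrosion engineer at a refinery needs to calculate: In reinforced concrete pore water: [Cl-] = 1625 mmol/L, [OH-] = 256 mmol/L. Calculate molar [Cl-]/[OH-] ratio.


Threshold parameter = [Cl-] / [OH-] (molar basis; both in mmol/L, so units cancel)
Ratio = 1625 / 256 = 6.35

6.35


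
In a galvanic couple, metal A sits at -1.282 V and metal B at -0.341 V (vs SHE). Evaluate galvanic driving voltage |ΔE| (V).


Driving voltage is the absolute potential difference.
|ΔE| = |-1.282 − (-0.341)| = 0.941 V

0.941 V


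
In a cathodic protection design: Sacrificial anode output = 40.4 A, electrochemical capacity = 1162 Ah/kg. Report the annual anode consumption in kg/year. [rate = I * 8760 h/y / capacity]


Annual consumption = current * hours per year / capacity
Rate = 40.4 * 8760 / 1162 = 304.6 kg/year

304.6 kg/year


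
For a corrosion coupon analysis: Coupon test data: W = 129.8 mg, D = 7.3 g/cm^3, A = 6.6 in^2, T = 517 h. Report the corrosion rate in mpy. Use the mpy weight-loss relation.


Apply the mpy weight-loss relation: CR = 534 * W / (D * A * T)
Numerator: 534 * 129.8 = 69313.2
Denominator: 7.3 * 6.6 * 517 = 24909.06
CR = 69313.2 / 24909.06 = 2.7827 mpy

2.7827 mpy


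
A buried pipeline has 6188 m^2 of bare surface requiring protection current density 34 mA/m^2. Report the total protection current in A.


I = area * current density, then convert mA → A (÷1000)
I = 6188 * 34 / 1000 = 210.39 A

210.39 A


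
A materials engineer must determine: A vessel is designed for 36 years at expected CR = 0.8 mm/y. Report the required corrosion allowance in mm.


Corrosion allowance = CR × design life
CA = 0.8 * 36 = 28.8 mm

28.8 mm


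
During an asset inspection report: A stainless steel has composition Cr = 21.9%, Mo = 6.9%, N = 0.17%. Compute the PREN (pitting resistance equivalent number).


Apply the PREN formula: PREN = Cr + 3.3*Mo + 16*N
PREN = 21.9 + 3.3*6.9 + 16*0.17
PREN = 21.9 + 22.77 + 2.72 = 47.39

47.39


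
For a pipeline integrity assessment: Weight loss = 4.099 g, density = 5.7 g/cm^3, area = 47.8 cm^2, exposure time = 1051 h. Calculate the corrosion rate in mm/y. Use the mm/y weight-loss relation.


Apply the mm/y weight-loss relation: CR = 87600 * W / (D * A * T)
Numerator: 87600 * 4.099 = 359072.4
Denominator: 5.7 * 47.8 * 1051 = 286355.46
CR = 359072.4 / 286355.46 = 1.2539 mm/y

1.2539 mm/y


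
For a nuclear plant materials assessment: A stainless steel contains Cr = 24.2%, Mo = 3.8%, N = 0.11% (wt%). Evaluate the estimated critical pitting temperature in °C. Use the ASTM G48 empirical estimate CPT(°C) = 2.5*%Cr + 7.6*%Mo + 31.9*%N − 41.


Apply the ASTM G48 empirical CPT estimate: CPT(°C) = 2.5*%Cr + 7.6*%Mo + 31.9*%N − 41
2.5*24.2 = 60.5; 7.6*3.8 = 28.88; 31.9*0.11 = 3.509
CPT = 60.5 + 28.88 + 3.509 − 41 = 51.889 °C
Rounded to 0.1 °C: CPT ≈ 51.9 °C

51.9 °C


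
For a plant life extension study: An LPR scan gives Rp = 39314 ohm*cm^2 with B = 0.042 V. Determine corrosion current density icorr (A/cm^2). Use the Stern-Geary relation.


Apply the Stern-Geary relation: icorr = B / Rp
icorr = 0.042 / 39314 = 1.068×10^-6 A/cm^2

1.068×10^-6 A/cm^2


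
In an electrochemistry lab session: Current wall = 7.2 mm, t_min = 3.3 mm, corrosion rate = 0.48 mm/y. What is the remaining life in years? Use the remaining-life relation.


Apply the remaining-life relation: RL = (t_current − t_min) / CR
RL = (7.2 − 3.3) / 0.48 = 3.9 / 0.48 = 8.1 years

8.1 years


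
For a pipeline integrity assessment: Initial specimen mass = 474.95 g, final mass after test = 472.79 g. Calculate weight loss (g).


Weight loss = initial − final
WL = 474.95 − 472.79 = 2.16 g

2.16 g


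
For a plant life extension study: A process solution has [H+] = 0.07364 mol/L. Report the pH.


pH = −log10[H+]
pH = −log10(0.07364) = 1.13

1.13


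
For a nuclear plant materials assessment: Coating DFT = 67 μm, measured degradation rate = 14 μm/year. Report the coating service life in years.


Service life = thickness / degradation rate
Life = 67 / 14 = 4.8 years

4.8 years


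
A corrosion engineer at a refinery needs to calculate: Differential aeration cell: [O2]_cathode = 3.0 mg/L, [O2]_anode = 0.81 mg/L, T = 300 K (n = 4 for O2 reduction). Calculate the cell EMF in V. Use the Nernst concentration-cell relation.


Apply the Nernst concentration-cell relation: E = (RT/nF)*ln(C_cathode/C_anode)
RT/nF = 8.314*300/(4*96485) = 0.00646266 V
ln(3.0/0.81) = 1.30933
E = 0.00646266 * 1.30933 = 0.00846 V

0.00846 V


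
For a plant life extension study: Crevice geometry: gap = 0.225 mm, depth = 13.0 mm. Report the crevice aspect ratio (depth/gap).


Aspect ratio = depth / gap
Ratio = 13.0 / 0.225 = 57.8

57.8


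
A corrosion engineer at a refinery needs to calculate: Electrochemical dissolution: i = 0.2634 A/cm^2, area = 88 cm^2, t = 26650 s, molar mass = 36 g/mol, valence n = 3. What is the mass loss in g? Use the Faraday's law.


Apply Faraday's law: m = i*A*t*M / (n*F)
Total charge passed Q = i*A*t = 0.2634*88*26650 = 617725.68 C
m = Q*M/(n*F) = 617725.68*36/(3*96485) = 76.82757 g

76.82757 g


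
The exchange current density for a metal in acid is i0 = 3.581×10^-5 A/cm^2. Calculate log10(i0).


i0 = 3.581×10^-5 A/cm^2
log10(i0) = -4.446

-4.446


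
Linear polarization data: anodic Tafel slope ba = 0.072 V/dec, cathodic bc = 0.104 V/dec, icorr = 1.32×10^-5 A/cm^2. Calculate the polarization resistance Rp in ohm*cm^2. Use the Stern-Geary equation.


Apply the Stern-Geary equation: Rp = ba*bc / (2.303*icorr*(ba+bc))
ba*bc = 0.072*0.104 = 0.007488
ba+bc = 0.176; 2.303*icorr*(ba+bc) = 2.303*1.32×10^-5*0.176 = 5.3503296×10^-6
Rp = 0.007488 / 5.3503296×10^-6 = 1399.5 ohm*cm^2

1399.5 ohm*cm^2


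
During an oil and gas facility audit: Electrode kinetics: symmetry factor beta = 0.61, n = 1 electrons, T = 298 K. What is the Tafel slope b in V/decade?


Apply the Tafel slope relation: b = 2.303*R*T/(beta*n*F)
Numerator: 2.303 * 8.314 * 298 = 5705.85
Denominator: 0.61 * 1 * 96485 = 58855.85
b = 5705.85 / 58855.85 = 0.0969 V/decade

0.0969 V/decade


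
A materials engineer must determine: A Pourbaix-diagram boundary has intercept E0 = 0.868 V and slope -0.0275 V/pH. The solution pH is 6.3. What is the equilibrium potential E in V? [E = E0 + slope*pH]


Apply the Pourbaix line equation: E = E0 + slope*pH
E = 0.868 + (-0.0275)*6.3 = 0.868 + (-0.17325) = 0.69475 V
Rounded to 4 decimal places: E = 0.6948 V

0.6948 V


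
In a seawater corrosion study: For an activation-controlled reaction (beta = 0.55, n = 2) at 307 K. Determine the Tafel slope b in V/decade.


Apply the Tafel slope relation: b = 2.303*R*T/(beta*n*F)
Numerator: 2.303 * 8.314 * 307 = 5878.17
Denominator: 0.55 * 2 * 96485 = 106133.5
b = 5878.17 / 106133.5 = 0.0554 V/decade

0.0554 V/decade


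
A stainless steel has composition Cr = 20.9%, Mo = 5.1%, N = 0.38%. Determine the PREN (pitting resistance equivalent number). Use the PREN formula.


Apply the PREN formula: PREN = Cr + 3.3*Mo + 16*N
PREN = 20.9 + 3.3*5.1 + 16*0.38
PREN = 20.9 + 16.83 + 6.08 = 43.81

43.81


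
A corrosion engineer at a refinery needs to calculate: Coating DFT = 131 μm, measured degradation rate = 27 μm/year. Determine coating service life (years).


Service life = thickness / degradation rate
Life = 131 / 27 = 4.9 years

4.9 years


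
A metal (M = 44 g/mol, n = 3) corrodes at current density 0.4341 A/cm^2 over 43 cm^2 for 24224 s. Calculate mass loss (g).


Apply Faraday's law: m = i*A*t*M / (n*F)
Total charge passed Q = i*A*t = 0.4341*43*24224 = 452172.4512 C
m = Q*M/(n*F) = 452172.4512*44/(3*96485) = 68.735 g

68.735 g


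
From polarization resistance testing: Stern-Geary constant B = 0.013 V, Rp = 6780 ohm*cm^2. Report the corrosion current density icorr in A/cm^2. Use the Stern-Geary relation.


Apply the Stern-Geary relation: icorr = B / Rp
icorr = 0.013 / 6780 = 1.917×10^-6 A/cm^2

1.917×10^-6 A/cm^2


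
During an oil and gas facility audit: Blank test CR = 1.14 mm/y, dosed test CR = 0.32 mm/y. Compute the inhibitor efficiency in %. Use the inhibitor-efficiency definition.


Apply the inhibitor-efficiency definition: IE = (CR_blank − CR_inh)/CR_blank × 100
IE = (1.14 − 0.32) / 1.14 × 100
IE = 0.82 / 1.14 × 100 = 71.9 %

71.9 %


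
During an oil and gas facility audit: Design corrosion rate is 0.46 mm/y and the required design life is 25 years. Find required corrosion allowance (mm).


Corrosion allowance = CR × design life
CA = 0.46 * 25 = 11.5 mm

11.5 mm


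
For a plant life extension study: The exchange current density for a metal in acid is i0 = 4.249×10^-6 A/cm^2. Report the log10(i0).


i0 = 4.249×10^-6 A/cm^2
log10(i0) = -5.372

-5.372


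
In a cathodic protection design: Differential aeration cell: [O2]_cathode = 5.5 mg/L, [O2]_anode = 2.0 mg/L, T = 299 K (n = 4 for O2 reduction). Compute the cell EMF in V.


Apply the Nernst concentration-cell relation: E = (RT/nF)*ln(C_cathode/C_anode)
RT/nF = 8.314*299/(4*96485) = 0.00644112 V
ln(5.5/2.0) = 1.0116
E = 0.00644112 * 1.0116 = 0.00652 V

0.00652 V


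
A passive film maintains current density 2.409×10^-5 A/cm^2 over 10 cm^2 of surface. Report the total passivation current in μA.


I = i_pass * A, then convert A → μA (×10^6)
I = 2.409×10^-5 * 10 * 10^6 = 240.9 μA

240.9 μA


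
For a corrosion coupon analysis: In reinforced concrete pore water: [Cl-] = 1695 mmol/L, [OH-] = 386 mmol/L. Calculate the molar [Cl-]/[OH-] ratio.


Threshold parameter = [Cl-] / [OH-] (molar basis; both in mmol/L, so units cancel)
Ratio = 1695 / 386 = 4.39

4.39


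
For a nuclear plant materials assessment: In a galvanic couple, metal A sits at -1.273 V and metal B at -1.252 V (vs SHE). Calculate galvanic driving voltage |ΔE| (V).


Driving voltage is the absolute potential difference.
|ΔE| = |-1.273 − (-1.252)| = 0.021 V

0.021 V


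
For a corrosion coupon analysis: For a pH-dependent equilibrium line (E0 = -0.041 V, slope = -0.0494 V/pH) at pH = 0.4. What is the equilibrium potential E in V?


Apply the Pourbaix line equation: E = E0 + slope*pH
E = -0.041 + (-0.0494)*0.4 = -0.041 + (-0.01976) = -0.06076 V
Rounded to 4 decimal places: E = -0.0608 V

-0.0608 V


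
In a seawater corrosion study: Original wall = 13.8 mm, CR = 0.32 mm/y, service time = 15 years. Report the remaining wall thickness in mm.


Remaining wall = original − CR × time
t = 13.8 − 0.32*15 = 13.8 − 4.8 = 9.0 mm

9.0 mm


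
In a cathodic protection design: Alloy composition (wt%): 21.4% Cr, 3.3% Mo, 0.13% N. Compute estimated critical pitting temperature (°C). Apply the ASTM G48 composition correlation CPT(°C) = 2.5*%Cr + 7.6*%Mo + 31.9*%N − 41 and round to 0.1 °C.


Apply the ASTM G48 empirical CPT estimate: CPT(°C) = 2.5*%Cr + 7.6*%Mo + 31.9*%N − 41
2.5*21.4 = 53.5; 7.6*3.3 = 25.08; 31.9*0.13 = 4.147
CPT = 53.5 + 25.08 + 4.147 − 41 = 41.727 °C
Rounded to 0.1 °C: CPT ≈ 41.7 °C

41.7 °C


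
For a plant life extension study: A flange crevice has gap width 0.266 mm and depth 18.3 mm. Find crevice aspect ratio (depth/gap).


Aspect ratio = depth / gap
Ratio = 18.3 / 0.266 = 68.8

68.8


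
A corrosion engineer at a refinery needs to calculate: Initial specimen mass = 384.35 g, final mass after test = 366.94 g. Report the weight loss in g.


Weight loss = initial − final
WL = 384.35 − 366.94 = 17.41 g

17.41 g


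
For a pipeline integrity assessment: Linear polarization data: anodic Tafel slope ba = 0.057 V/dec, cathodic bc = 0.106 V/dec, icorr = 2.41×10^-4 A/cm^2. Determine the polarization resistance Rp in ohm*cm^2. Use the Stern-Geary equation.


Apply the Stern-Geary equation: Rp = ba*bc / (2.303*icorr*(ba+bc))
ba*bc = 0.057*0.106 = 0.006042
ba+bc = 0.163; 2.303*icorr*(ba+bc) = 2.303*2.41×10^-4*0.163 = 9.0468749×10^-5
Rp = 0.006042 / 9.0468749×10^-5 = 66.8 ohm*cm^2

66.8 ohm*cm^2


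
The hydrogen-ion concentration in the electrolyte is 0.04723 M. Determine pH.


pH = −log10[H+]
pH = −log10(0.04723) = 1.33

1.33


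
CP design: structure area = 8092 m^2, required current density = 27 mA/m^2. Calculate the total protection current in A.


I = area * current density, then convert mA → A (÷1000)
I = 8092 * 27 / 1000 = 218.48 A

218.48 A


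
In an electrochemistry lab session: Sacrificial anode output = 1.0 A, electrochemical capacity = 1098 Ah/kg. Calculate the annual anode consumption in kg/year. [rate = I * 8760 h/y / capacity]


Annual consumption = current * hours per year / capacity
Rate = 1.0 * 8760 / 1098 = 8.0 kg/year

8.0 kg/year


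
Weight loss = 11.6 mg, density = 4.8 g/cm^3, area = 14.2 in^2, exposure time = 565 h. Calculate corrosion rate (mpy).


Apply the mpy weight-loss relation: CR = 534 * W / (D * A * T)
Numerator: 534 * 11.6 = 6194.4
Denominator: 4.8 * 14.2 * 565 = 38510.4
CR = 6194.4 / 38510.4 = 0.1609 mpy

0.1609 mpy


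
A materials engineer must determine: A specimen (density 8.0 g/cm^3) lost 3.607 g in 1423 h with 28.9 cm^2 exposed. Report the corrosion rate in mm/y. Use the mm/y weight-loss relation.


Apply the mm/y weight-loss relation: CR = 87600 * W / (D * A * T)
Numerator: 87600 * 3.607 = 315973.2
Denominator: 8.0 * 28.9 * 1423 = 328997.6
CR = 315973.2 / 328997.6 = 0.96041 mm/y

0.96041 mm/y


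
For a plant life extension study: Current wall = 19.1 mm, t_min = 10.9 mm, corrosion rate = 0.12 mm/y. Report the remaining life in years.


Apply the remaining-life relation: RL = (t_current − t_min) / CR
RL = (19.1 − 10.9) / 0.12 = 8.2 / 0.12 = 68.3 years

68.3 years


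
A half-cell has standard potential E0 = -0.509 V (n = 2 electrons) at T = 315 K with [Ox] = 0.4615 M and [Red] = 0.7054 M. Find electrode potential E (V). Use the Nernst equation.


Apply the Nernst equation: E = E0 + (RT/nF)*ln([Ox]/[Red])
Step 1: RT/nF = 8.314*315/(2*96485) = 0.01357159 V
Step 2: [Ox]/[Red] = 0.4615/0.7054 = 0.654239
Step 3: ln(0.654239) = -0.424283
Step 4: correction = 0.01357159 * -0.424283 = -0.006 V
E = -0.509 + -0.006 = -0.515 V

-0.515 V


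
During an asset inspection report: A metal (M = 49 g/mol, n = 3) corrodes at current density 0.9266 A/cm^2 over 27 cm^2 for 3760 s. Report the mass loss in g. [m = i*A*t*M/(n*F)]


Apply Faraday's law: m = i*A*t*M / (n*F)
Total charge passed Q = i*A*t = 0.9266*27*3760 = 94068.432 C
m = Q*M/(n*F) = 94068.432*49/(3*96485) = 15.92425 g

15.92425 g


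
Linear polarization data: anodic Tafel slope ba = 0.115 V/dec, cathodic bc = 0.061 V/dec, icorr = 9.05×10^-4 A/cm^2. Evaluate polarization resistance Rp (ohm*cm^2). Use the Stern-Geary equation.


Apply the Stern-Geary equation: Rp = ba*bc / (2.303*icorr*(ba+bc))
ba*bc = 0.115*0.061 = 0.007015
ba+bc = 0.176; 2.303*icorr*(ba+bc) = 2.303*9.05×10^-4*0.176 = 3.6682184×10^-4
Rp = 0.007015 / 3.6682184×10^-4 = 19.1 ohm*cm^2

19.1 ohm*cm^2


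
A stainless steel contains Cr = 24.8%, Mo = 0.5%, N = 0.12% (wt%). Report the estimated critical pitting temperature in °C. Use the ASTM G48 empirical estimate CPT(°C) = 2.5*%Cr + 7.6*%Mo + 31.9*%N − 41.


Apply the ASTM G48 empirical CPT estimate: CPT(°C) = 2.5*%Cr + 7.6*%Mo + 31.9*%N − 41
2.5*24.8 = 62; 7.6*0.5 = 3.8; 31.9*0.12 = 3.828
CPT = 62 + 3.8 + 3.828 − 41 = 28.628 °C
Rounded to 0.1 °C: CPT ≈ 28.6 °C

28.6 °C


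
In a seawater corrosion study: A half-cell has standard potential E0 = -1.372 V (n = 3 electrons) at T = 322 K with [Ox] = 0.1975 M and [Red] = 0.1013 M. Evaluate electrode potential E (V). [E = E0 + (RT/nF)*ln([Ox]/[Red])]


Apply the Nernst equation: E = E0 + (RT/nF)*ln([Ox]/[Red])
Step 1: RT/nF = 8.314*322/(3*96485) = 0.00924879 V
Step 2: [Ox]/[Red] = 0.1975/0.1013 = 1.949654
Step 3: ln(1.949654) = 0.667652
Step 4: correction = 0.00924879 * 0.667652 = 0.006 V
E = -1.372 + 0.006 = -1.366 V

-1.366 V


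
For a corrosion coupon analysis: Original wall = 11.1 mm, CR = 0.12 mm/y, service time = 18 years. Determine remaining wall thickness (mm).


Remaining wall = original − CR × time
t = 11.1 − 0.12*18 = 11.1 − 2.16 = 8.94 mm

8.94 mm


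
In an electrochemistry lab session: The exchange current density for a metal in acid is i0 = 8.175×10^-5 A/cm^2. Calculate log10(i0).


i0 = 8.175×10^-5 A/cm^2
log10(i0) = -4.088

-4.088


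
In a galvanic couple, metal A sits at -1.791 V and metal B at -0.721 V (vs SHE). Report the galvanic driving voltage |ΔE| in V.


Driving voltage is the absolute potential difference.
|ΔE| = |-1.791 − (-0.721)| = 1.07 V

1.07 V


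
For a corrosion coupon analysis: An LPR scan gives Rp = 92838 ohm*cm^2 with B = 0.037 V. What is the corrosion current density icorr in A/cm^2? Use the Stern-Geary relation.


Apply the Stern-Geary relation: icorr = B / Rp
icorr = 0.037 / 92838 = 3.985×10^-7 A/cm^2

3.985×10^-7 A/cm^2


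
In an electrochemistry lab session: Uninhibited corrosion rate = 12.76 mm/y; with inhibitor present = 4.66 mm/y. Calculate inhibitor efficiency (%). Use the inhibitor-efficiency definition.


Apply the inhibitor-efficiency definition: IE = (CR_blank − CR_inh)/CR_blank × 100
IE = (12.76 − 4.66) / 12.76 × 100
IE = 8.1 / 12.76 × 100 = 63.5 %

63.5 %


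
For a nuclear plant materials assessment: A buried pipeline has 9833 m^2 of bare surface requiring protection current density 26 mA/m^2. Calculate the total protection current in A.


I = area * current density, then convert mA → A (÷1000)
I = 9833 * 26 / 1000 = 255.66 A

255.66 A


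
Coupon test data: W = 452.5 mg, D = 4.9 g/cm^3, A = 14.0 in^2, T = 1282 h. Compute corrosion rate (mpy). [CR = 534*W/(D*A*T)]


Apply the mpy weight-loss relation: CR = 534 * W / (D * A * T)
Numerator: 534 * 452.5 = 241635.0
Denominator: 4.9 * 14.0 * 1282 = 87945.2
CR = 241635.0 / 87945.2 = 2.7476 mpy

2.7476 mpy


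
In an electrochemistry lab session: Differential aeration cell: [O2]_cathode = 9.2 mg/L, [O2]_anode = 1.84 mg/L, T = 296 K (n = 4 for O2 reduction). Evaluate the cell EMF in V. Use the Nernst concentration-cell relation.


Apply the Nernst concentration-cell relation: E = (RT/nF)*ln(C_cathode/C_anode)
RT/nF = 8.314*296/(4*96485) = 0.00637649 V
ln(9.2/1.84) = 1.60944
E = 0.00637649 * 1.60944 = 0.01026 V

0.01026 V


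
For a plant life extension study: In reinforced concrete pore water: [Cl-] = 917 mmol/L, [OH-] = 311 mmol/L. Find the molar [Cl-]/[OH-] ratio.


Threshold parameter = [Cl-] / [OH-] (molar basis; both in mmol/L, so units cancel)
Ratio = 917 / 311 = 2.95

2.95


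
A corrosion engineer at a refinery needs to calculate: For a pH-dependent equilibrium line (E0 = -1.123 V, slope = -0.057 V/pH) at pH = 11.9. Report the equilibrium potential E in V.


Apply the Pourbaix line equation: E = E0 + slope*pH
E = -1.123 + (-0.057)*11.9 = -1.123 + (-0.6783) = -1.8013 V
Rounded to 3 decimal places: E = -1.801 V

-1.801 V


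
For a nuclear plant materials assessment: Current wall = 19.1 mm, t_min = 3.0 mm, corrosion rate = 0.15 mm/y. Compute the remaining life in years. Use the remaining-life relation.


Apply the remaining-life relation: RL = (t_current − t_min) / CR
RL = (19.1 − 3.0) / 0.15 = 16.1 / 0.15 = 107.3 years

107.3 years


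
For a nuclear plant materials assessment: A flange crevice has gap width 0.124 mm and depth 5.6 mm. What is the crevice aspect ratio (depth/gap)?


Aspect ratio = depth / gap
Ratio = 5.6 / 0.124 = 45.2

45.2


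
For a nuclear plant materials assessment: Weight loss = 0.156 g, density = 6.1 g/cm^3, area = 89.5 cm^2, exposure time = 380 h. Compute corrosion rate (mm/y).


Apply the mm/y weight-loss relation: CR = 87600 * W / (D * A * T)
Numerator: 87600 * 0.156 = 13665.6
Denominator: 6.1 * 89.5 * 380 = 207461.0
CR = 13665.6 / 207461.0 = 0.06587 mm/y

0.06587 mm/y


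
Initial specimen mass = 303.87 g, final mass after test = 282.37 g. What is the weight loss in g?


Weight loss = initial − final
WL = 303.87 − 282.37 = 21.5 g

21.5 g


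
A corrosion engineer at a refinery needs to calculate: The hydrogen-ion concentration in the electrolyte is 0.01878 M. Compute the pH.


pH = −log10[H+]
pH = −log10(0.01878) = 1.73

1.73


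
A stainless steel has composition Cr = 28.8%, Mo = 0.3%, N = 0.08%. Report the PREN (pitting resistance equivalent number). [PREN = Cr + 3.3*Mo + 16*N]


Apply the PREN formula: PREN = Cr + 3.3*Mo + 16*N
PREN = 28.8 + 3.3*0.3 + 16*0.08
PREN = 28.8 + 0.99 + 1.28 = 31.07

31.07


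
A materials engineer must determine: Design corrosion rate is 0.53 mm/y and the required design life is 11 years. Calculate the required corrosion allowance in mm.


Corrosion allowance = CR × design life
CA = 0.53 * 11 = 5.83 mm

5.83 mm


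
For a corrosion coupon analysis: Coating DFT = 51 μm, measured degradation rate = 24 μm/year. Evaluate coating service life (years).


Service life = thickness / degradation rate
Life = 51 / 24 = 2.1 years

2.1 years


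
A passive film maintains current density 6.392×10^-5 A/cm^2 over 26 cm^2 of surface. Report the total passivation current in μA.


I = i_pass * A, then convert A → μA (×10^6)
I = 6.392×10^-5 * 26 * 10^6 = 1661.92 μA

1661.92 μA


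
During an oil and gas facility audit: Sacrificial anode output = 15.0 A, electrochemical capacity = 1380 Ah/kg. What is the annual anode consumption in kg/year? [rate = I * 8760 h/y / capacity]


Annual consumption = current * hours per year / capacity
Rate = 15.0 * 8760 / 1380 = 95.2 kg/year

95.2 kg/year


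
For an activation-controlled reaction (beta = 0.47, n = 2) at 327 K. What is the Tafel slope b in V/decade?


Apply the Tafel slope relation: b = 2.303*R*T/(beta*n*F)
Numerator: 2.303 * 8.314 * 327 = 6261.12
Denominator: 0.47 * 2 * 96485 = 90695.9
b = 6261.12 / 90695.9 = 0.069 V/decade

0.069 V/decade


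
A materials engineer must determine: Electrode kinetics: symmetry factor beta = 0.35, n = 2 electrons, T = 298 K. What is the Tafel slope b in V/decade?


Apply the Tafel slope relation: b = 2.303*R*T/(beta*n*F)
Numerator: 2.303 * 8.314 * 298 = 5705.85
Denominator: 0.35 * 2 * 96485 = 67539.5
b = 5705.85 / 67539.5 = 0.0845 V/decade

0.0845 V/decade


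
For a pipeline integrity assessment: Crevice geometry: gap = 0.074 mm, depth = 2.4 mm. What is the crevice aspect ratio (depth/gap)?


Aspect ratio = depth / gap
Ratio = 2.4 / 0.074 = 32.4

32.4
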